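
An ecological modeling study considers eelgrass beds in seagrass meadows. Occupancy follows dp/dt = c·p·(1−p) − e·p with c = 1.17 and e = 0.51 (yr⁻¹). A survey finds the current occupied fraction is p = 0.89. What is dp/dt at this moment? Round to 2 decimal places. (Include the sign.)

Colonization term: c·p·(1−p) = 1.17×0.89×0.1100 = 0.11454.
Extinction term: e·p = 0.45390.
dp/dt = 0.11454 − 0.45390 = -0.33936.

-0.34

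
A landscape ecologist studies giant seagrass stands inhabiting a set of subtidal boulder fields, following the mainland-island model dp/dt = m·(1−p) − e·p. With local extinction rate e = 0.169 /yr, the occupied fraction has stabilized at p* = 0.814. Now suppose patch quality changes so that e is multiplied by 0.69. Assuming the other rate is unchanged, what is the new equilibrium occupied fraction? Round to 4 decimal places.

0.8638

Balance m(1−p*) = e·p* gives m = e·p*/(1−p*) = 0.169×0.81400/0.18600 = 0.73960.
New p* = m/(m+e) = 0.73960/(0.73960+0.11661) = 0.86381.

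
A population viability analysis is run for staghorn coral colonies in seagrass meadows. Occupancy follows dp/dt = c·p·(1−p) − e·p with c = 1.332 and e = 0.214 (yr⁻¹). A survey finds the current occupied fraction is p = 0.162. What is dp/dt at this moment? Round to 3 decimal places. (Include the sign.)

Colonization term: c·p·(1−p) = 1.332×0.162×0.8380 = 0.18083.
Extinction term: e·p = 0.03467.
dp/dt = 0.18083 − 0.03467 = 0.14616.

0.146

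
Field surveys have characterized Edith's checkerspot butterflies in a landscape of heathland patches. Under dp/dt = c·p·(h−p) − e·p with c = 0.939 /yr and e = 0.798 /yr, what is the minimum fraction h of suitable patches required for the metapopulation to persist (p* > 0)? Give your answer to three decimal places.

0.850

p* = h − e/c is positive only when h > e/c.
h_min = e/c = 0.798/0.939 = 0.8498.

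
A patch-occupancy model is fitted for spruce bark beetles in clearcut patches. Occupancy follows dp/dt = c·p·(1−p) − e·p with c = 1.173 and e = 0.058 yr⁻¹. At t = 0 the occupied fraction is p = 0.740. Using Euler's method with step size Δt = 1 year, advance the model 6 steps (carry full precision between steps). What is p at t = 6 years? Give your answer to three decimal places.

Update rule: p ← p + [c·p·(1−p) − e·p]·Δt with Δt = 1.
p: 0.74000 → 0.92277  (Δp = +0.18277)
p: 0.92277 → 0.95284  (Δp = +0.03008)
p: 0.95284 → 0.95028  (Δp = -0.00256)
p: 0.95028 → 0.95059  (Δp = +0.00030)
p: 0.95059 → 0.95055  (Δp = -0.00003)
p: 0.95055 → 0.95055  (Δp = +0.00000)

0.951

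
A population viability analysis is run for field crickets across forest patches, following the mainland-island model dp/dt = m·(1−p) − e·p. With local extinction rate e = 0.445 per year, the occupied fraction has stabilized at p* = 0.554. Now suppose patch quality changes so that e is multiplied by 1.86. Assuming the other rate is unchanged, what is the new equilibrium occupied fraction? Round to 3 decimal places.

0.400

Balance m(1−p*) = e·p* gives m = e·p*/(1−p*) = 0.445×0.55400/0.44600 = 0.55276.
New p* = m/(m+e) = 0.55276/(0.55276+0.82770) = 0.40042.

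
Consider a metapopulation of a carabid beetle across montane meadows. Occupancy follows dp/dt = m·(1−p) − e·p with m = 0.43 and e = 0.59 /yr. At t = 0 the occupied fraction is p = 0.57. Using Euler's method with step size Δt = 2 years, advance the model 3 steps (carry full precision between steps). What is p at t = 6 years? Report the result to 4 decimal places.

Update rule: p ← p + [m·(1−p) − e·p]·Δt with Δt = 2.
step 1: Δp = -0.30280, p = 0.26720
step 2: Δp = +0.31491, p = 0.58211
step 3: Δp = -0.32751, p = 0.25460

0.2546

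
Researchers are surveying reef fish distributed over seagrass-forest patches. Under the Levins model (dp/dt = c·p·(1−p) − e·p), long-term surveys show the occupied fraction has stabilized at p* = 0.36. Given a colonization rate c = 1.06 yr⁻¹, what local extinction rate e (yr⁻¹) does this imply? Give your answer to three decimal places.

0.678

At equilibrium c(1−p*) = e.
e = 1.06 × (1 − 0.36) = 1.06 × 0.6400 = 0.6784.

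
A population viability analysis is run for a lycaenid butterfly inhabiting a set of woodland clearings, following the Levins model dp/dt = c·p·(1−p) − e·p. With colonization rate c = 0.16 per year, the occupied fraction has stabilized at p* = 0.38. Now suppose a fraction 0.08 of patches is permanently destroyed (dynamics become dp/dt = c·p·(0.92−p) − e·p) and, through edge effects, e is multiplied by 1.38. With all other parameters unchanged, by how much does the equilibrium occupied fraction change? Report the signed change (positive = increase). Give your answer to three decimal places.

Balance c(1−p*) = e gives e = 0.16×(1 − 0.38000) = 0.09920.
New p* = 0.92 − e/c = 0.92 − 0.13690/0.16000 = 0.06438.
Δp* = 0.06438 − 0.38000 = -0.31562.

-0.316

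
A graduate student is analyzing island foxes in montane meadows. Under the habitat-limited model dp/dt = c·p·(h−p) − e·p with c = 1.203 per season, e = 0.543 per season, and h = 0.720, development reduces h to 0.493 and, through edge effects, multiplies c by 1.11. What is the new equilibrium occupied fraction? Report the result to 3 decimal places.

Before: p* = h − e/c = 0.720 − 0.543/1.203 = 0.720 − 0.4514 = 0.2686.
After: c = 1.33533, e = 0.543, h = 0.493; p* = 0.493 − 0.543/1.33533 = 0.0864.

0.086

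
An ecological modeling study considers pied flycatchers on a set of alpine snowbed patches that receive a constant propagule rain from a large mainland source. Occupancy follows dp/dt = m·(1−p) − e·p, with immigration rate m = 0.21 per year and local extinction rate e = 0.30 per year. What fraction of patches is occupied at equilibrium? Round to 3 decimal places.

Setting dp/dt = 0: m − m·p* = e·p*, so m = (m+e)·p*.
p* = m/(m+e) = 0.21/(0.21+0.30) = 0.21/0.5100 = 0.4118.

0.412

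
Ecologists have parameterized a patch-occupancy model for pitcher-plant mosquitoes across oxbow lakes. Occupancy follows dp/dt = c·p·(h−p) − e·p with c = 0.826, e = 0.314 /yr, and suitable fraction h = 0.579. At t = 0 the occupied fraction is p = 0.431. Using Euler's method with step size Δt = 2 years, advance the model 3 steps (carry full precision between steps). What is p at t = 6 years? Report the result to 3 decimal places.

0.222

Update rule: p ← p + [c·p·(h−p) − e·p]·Δt with Δt = 2.
t = 2: p = 0.43100 + (-0.16529) = 0.26571
t = 4: p = 0.26571 + (-0.02935) = 0.23636
t = 6: p = 0.23636 + (-0.01465) = 0.22172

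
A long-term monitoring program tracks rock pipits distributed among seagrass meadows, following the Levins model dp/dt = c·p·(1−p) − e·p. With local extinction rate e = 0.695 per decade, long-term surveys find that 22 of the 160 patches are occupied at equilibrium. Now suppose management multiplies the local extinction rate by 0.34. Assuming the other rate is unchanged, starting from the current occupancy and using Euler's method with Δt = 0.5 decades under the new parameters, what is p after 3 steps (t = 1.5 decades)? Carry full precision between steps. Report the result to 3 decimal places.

Observed p* = 22/160 = 0.13750.
Balance c(1−p*) = e gives c = e/(1 − 0.13750) = 0.695/0.86250 = 0.80580.
Starting from p₀ = 0.13750; update p ← p + (dp/dt)·Δt with the new parameters.
step 1: Δp = +0.03154, p = 0.16904
step 2: Δp = +0.03662, p = 0.20566
step 3: Δp = +0.04152, p = 0.24718

0.247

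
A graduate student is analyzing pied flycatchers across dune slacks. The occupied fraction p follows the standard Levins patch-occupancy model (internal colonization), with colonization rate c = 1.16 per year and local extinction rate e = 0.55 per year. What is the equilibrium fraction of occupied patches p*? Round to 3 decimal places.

0.526

At equilibrium, colonization balances extinction: c·p*·(1−p*) = e·p*.
So p* = 1 − e/c = 1 − 0.55/1.16 = 1 − 0.4741 = 0.5259.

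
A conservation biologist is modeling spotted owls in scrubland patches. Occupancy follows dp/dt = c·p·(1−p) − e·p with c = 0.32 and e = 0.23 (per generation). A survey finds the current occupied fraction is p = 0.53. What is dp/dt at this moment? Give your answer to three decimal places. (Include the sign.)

Colonization term: c·p·(1−p) = 0.32×0.53×0.4700 = 0.07971.
Extinction term: e·p = 0.12190.
dp/dt = 0.07971 − 0.12190 = -0.04219.

-0.042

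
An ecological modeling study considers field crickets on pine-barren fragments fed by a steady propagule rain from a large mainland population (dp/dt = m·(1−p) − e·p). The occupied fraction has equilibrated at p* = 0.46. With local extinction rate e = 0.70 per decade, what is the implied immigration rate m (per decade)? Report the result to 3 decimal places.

At equilibrium m(1−p*) = e·p*, so m = e·p*/(1−p*).
m = 0.70 × 0.46 / 0.5400 = 0.3220/0.5400 = 0.5963.

0.596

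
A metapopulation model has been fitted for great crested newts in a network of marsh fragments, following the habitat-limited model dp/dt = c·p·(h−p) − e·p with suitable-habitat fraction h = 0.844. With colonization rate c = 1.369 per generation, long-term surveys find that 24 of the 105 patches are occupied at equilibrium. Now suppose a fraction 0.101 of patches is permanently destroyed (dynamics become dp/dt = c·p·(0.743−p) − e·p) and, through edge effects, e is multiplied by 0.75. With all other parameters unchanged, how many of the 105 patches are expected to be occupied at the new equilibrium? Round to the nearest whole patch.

Observed p* = 24/105 = 0.22857.
Balance c(h−p*) = e gives e = 1.369×(0.844 − 0.22857) = 0.84252.
New p* = 0.743 − e/c = 0.743 − 0.63189/1.36900 = 0.28143.
Expected occupied = 105 × 0.28143 = 29.55 ≈ 30.

30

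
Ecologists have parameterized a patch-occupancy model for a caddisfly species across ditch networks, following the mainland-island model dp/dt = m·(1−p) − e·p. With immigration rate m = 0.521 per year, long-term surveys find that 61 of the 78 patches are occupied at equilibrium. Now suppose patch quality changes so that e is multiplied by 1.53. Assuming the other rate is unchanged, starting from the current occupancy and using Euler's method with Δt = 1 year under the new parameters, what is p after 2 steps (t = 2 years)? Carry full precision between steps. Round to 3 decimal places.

Observed p* = 61/78 = 0.78205.
Balance m(1−p*) = e·p* gives e = m(1−p*)/p* = 0.521×0.21795/0.78205 = 0.14520.
Starting from p₀ = 0.78205; update p ← p + (dp/dt)·Δt with the new parameters.
t = 1: p = 0.78205 + (-0.06018) = 0.72187
t = 2: p = 0.72187 + (-0.01546) = 0.70641

0.706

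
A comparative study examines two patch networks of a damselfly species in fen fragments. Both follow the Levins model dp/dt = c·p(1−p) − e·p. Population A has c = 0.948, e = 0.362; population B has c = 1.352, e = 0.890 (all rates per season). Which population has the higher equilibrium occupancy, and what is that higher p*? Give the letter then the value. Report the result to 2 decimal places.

A: p*_A = 1 − 0.362/0.948 = 0.6181.
B: p*_B = 1 − 0.890/1.352 = 0.3417.
A is higher at 0.6181.

A, 0.62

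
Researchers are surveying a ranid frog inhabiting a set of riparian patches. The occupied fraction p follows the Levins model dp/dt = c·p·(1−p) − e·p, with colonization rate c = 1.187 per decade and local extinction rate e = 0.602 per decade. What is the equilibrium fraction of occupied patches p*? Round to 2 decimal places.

0.49

At equilibrium, colonization balances extinction: c·p*·(1−p*) = e·p*.
So p* = 1 − e/c = 1 − 0.602/1.187 = 1 − 0.5072 = 0.4928.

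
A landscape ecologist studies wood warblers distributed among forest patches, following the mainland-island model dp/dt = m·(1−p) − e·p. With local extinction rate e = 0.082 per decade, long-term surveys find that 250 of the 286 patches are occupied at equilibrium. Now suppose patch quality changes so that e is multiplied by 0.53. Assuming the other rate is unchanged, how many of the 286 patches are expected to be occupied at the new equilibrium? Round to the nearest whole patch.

266

Observed p* = 250/286 = 0.87413.
Balance m(1−p*) = e·p* gives m = e·p*/(1−p*) = 0.082×0.87413/0.12587 = 0.56947.
New p* = m/(m+e) = 0.56947/(0.56947+0.04346) = 0.92909.
Expected occupied = 286 × 0.92909 = 265.72 ≈ 266.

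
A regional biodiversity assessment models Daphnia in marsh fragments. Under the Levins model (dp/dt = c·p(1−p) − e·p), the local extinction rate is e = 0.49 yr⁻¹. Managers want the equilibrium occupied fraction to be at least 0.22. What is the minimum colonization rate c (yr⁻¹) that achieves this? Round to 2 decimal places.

p* = 1 − e/c ≥ 0.22 requires e/c ≤ 0.7800, i.e. c ≥ e/0.7800.
c_min = 0.49/0.7800 = 0.6282.

0.63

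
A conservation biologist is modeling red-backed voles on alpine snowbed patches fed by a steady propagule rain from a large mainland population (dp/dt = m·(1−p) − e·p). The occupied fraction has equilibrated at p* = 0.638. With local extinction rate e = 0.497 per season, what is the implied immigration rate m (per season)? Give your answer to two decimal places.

At equilibrium m(1−p*) = e·p*, so m = e·p*/(1−p*).
m = 0.497 × 0.638 / 0.3620 = 0.3171/0.3620 = 0.8759.

0.88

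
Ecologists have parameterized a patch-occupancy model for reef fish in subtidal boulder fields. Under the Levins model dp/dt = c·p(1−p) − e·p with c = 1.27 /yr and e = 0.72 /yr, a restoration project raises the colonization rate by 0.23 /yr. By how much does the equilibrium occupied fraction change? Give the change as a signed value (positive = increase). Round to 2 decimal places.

0.09

Before: p* = 1 − 0.72/1.27 = 0.4331.
After the change, c = 1.5, e = 0.72, so p* = 1 − 0.72/1.5 = 0.5200.
Δp* = 0.5200 − 0.4331 = +0.0869.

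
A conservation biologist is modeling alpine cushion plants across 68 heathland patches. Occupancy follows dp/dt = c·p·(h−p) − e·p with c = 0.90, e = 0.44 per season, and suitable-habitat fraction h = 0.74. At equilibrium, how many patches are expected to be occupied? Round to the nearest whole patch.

17

p* = h − e/c = 0.74 − 0.4889 = 0.2511.
Expected occupied patches = N × p* = 68 × 0.2511 = 17.08 ≈ 17.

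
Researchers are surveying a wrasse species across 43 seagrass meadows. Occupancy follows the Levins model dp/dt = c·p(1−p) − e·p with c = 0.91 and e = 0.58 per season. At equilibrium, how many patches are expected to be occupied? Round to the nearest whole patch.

16

p* = 1 − e/c = 1 − 0.58/0.91 = 0.3626.
Expected occupied patches = N × p* = 43 × 0.3626 = 15.59 ≈ 16.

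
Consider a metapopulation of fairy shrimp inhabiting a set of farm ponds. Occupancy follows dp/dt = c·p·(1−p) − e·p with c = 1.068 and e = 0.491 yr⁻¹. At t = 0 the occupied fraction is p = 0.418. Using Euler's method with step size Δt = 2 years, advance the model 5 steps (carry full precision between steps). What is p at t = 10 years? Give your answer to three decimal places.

0.540

Update rule: p ← p + [c·p·(1−p) − e·p]·Δt with Δt = 2.
t = 2: p = 0.41800 + (+0.10916) = 0.52716
t = 4: p = 0.52716 + (+0.01475) = 0.54191
t = 6: p = 0.54191 + (-0.00191) = 0.54000
t = 8: p = 0.54000 + (+0.00030) = 0.54030
t = 10: p = 0.54030 + (-0.00005) = 0.54026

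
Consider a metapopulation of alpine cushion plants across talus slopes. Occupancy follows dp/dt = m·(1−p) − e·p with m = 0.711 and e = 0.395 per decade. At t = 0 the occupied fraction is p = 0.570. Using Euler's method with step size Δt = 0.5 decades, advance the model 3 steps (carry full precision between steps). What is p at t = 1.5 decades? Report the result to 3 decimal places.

Update rule: p ← p + [m·(1−p) − e·p]·Δt with Δt = 0.5.
  1  |  dp/dt·Δt = +0.040290  |  p_1 = 0.610290
  2  |  dp/dt·Δt = +0.018010  |  p_2 = 0.628300
  3  |  dp/dt·Δt = +0.008050  |  p_3 = 0.636350

0.636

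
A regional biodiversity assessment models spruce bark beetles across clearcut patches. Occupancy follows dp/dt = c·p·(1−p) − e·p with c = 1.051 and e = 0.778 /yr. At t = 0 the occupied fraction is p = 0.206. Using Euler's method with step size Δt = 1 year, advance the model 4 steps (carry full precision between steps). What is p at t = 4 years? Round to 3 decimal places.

0.241

Update rule: p ← p + [c·p·(1−p) − e·p]·Δt with Δt = 1.
step 1: Δp = +0.01164, p = 0.21764
step 2: Δp = +0.00963, p = 0.22727
step 3: Δp = +0.00776, p = 0.23503
step 4: Δp = +0.00611, p = 0.24114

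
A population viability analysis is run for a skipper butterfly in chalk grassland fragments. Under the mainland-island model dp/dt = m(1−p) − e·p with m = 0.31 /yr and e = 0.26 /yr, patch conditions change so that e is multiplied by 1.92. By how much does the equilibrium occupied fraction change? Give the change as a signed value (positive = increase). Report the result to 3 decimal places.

Before: p* = 0.31/(0.31+0.26) = 0.5439.
After: m = 0.31, e = 0.4992; p* = 0.31/0.8092 = 0.3831.
Δp* = 0.3831 − 0.5439 = -0.1608.

-0.161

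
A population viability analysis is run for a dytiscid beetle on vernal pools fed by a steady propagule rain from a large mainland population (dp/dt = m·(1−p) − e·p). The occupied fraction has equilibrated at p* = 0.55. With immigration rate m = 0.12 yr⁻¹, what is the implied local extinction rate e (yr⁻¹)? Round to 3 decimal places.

At equilibrium m(1−p*) = e·p*, so e = m(1−p*)/p*.
e = 0.12 × 0.4500 / 0.55 = 0.0982.

0.098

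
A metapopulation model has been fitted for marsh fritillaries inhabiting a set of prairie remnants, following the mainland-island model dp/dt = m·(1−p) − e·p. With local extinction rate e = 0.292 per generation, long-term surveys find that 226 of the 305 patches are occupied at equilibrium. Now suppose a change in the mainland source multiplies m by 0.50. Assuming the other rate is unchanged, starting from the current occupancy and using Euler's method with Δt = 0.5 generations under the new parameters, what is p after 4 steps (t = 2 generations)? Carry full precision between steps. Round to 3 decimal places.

0.615

Observed p* = 226/305 = 0.74098.
Balance m(1−p*) = e·p* gives m = e·p*/(1−p*) = 0.292×0.74098/0.25902 = 0.83534.
Starting from p₀ = 0.74098; update p ← p + (dp/dt)·Δt with the new parameters.
  1  |  dp/dt·Δt = -0.054092  |  p_1 = 0.686892
  2  |  dp/dt·Δt = -0.034898  |  p_2 = 0.651994
  3  |  dp/dt·Δt = -0.022515  |  p_3 = 0.629479
  4  |  dp/dt·Δt = -0.014526  |  p_4 = 0.614953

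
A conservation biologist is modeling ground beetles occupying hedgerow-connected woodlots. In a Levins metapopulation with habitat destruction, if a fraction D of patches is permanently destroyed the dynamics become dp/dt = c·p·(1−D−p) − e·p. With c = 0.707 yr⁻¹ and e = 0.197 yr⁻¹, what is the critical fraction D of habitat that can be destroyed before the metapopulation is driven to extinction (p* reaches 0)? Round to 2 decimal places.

0.72

The nontrivial equilibrium is p* = (1−D) − e/c; extinction occurs when this hits zero.
So D_crit = 1 − e/c = 1 − 0.197/0.707 = 1 − 0.2786 = 0.7214.
This equals the undisturbed p*, a classic result of Lande's extension.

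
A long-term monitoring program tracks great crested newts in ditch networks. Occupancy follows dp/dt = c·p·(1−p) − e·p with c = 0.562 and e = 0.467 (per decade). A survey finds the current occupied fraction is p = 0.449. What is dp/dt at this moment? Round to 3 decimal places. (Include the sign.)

-0.071

Colonization term: c·p·(1−p) = 0.562×0.449×0.5510 = 0.13904.
Extinction term: e·p = 0.20968.
dp/dt = 0.13904 − 0.20968 = -0.07064.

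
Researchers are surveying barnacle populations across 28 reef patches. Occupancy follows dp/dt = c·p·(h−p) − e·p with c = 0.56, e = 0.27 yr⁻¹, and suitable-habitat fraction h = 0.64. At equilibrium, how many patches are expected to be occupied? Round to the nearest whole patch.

p* = h − e/c = 0.64 − 0.4821 = 0.1579.
Expected occupied patches = N × p* = 28 × 0.1579 = 4.42 ≈ 4.

4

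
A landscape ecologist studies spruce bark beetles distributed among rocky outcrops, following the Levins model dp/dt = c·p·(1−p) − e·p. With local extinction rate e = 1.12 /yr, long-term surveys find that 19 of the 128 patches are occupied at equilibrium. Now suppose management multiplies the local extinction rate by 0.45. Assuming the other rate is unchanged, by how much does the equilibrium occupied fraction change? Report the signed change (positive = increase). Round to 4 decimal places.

Observed p* = 19/128 = 0.14844.
Balance c(1−p*) = e gives c = e/(1 − 0.14844) = 1.12/0.85156 = 1.31523.
New p* = 1 − e/c = 1 − 0.50400/1.31523 = 0.61680.
Δp* = 0.61680 − 0.14844 = +0.46836.

0.4684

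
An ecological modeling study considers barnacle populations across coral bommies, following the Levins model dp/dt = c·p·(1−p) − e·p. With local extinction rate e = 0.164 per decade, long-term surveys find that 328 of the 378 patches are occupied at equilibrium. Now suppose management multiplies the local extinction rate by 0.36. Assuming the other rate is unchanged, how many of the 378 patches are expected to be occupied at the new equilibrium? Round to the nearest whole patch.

Observed p* = 328/378 = 0.86772.
Balance c(1−p*) = e gives c = e/(1 − 0.86772) = 0.164/0.13228 = 1.23979.
New p* = 1 − e/c = 1 − 0.05904/1.23979 = 0.95238.
Expected occupied = 378 × 0.95238 = 360.00 ≈ 360.

360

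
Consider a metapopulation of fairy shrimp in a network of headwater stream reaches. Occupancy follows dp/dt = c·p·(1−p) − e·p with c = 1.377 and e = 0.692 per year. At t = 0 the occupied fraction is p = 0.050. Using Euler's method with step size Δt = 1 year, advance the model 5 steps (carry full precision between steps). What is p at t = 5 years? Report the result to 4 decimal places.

Update rule: p ← p + [c·p·(1−p) − e·p]·Δt with Δt = 1.
t = 1: p = 0.05000 + (+0.03081) = 0.08081
t = 2: p = 0.08081 + (+0.04636) = 0.12717
t = 3: p = 0.12717 + (+0.06484) = 0.19201
t = 4: p = 0.19201 + (+0.08076) = 0.27277
t = 5: p = 0.27277 + (+0.08439) = 0.35716

0.3572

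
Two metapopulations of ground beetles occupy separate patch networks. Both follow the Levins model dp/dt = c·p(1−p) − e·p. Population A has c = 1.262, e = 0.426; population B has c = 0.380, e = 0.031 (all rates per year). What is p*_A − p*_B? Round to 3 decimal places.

-0.256

A: p*_A = 1 − 0.426/1.262 = 0.6624.
B: p*_B = 1 − 0.031/0.380 = 0.9184.
p*_A − p*_B = 0.6624 − 0.9184 = -0.2560.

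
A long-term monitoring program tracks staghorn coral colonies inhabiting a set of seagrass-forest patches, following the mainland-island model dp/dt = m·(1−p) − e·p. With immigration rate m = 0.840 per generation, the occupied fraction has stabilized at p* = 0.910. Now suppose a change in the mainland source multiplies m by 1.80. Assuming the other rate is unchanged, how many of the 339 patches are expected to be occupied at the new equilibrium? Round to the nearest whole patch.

321

Balance m(1−p*) = e·p* gives e = m(1−p*)/p* = 0.840×0.09000/0.91000 = 0.08308.
New p* = m/(m+e) = 1.51200/(1.51200+0.08308) = 0.94791.
Expected occupied = 339 × 0.94791 = 321.34 ≈ 321.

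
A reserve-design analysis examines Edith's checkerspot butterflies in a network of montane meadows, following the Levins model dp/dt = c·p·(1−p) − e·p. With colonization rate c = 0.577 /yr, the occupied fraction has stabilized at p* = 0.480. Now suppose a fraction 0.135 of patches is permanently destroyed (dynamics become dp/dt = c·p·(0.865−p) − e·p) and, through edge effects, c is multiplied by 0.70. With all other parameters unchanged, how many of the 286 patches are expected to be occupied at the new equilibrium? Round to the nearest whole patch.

Balance c(1−p*) = e gives e = 0.577×(1 − 0.48000) = 0.30004.
New p* = 0.865 − e/c = 0.865 − 0.30004/0.40390 = 0.12214.
Expected occupied = 286 × 0.12214 = 34.93 ≈ 35.

35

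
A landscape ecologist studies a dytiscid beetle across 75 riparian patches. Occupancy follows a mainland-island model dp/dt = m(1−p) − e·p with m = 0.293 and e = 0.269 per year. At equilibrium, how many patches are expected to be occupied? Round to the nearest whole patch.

p* = m/(m+e) = 0.293/0.5620 = 0.5214.
Expected occupied patches = N × p* = 75 × 0.5214 = 39.10 ≈ 39.

39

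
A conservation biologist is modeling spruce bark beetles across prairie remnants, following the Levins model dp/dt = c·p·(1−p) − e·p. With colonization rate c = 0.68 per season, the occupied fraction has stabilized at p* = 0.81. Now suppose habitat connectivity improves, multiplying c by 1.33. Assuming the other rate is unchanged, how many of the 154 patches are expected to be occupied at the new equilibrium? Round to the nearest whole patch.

132

Balance c(1−p*) = e gives e = 0.68×(1 − 0.81000) = 0.12920.
New p* = 1 − e/c = 1 − 0.12920/0.90440 = 0.85714.
Expected occupied = 154 × 0.85714 = 132.00 ≈ 132.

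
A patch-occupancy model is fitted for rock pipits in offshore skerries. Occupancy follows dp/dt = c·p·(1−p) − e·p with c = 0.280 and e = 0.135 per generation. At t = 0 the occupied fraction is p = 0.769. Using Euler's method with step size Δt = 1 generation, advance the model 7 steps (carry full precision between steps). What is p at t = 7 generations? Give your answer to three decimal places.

Update rule: p ← p + [c·p·(1−p) − e·p]·Δt with Δt = 1.
step 1: Δp = -0.05408, p = 0.71492
step 2: Δp = -0.03945, p = 0.67548
step 3: Δp = -0.02981, p = 0.64566
step 4: Δp = -0.02311, p = 0.62256
step 5: Δp = -0.01825, p = 0.60431
step 6: Δp = -0.01463, p = 0.58968
step 7: Δp = -0.01186, p = 0.57782

0.578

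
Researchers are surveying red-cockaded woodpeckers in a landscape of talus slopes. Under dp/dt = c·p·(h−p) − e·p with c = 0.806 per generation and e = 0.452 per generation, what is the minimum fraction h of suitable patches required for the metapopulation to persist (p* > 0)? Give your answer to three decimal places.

0.561

p* = h − e/c is positive only when h > e/c.
h_min = e/c = 0.452/0.806 = 0.5608.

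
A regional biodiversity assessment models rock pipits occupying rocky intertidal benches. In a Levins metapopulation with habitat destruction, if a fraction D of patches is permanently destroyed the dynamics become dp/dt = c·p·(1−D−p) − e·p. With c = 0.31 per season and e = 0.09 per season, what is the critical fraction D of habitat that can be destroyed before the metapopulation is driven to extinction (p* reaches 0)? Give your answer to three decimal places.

The nontrivial equilibrium is p* = (1−D) − e/c; extinction occurs when this hits zero.
So D_crit = 1 − e/c = 1 − 0.09/0.31 = 1 − 0.2903 = 0.7097.
This equals the undisturbed p*, a classic result of Lande's extension.

0.710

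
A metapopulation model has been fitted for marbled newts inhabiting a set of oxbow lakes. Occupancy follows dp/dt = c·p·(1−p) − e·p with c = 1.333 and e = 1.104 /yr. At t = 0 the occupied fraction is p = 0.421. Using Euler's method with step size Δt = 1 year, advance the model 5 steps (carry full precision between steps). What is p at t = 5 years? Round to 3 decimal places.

0.196

Update rule: p ← p + [c·p·(1−p) − e·p]·Δt with Δt = 1.
step 1: Δp = -0.13985, p = 0.28115
step 2: Δp = -0.04098, p = 0.24016
step 3: Δp = -0.02189, p = 0.21828
step 4: Δp = -0.01352, p = 0.20475
step 5: Δp = -0.00900, p = 0.19576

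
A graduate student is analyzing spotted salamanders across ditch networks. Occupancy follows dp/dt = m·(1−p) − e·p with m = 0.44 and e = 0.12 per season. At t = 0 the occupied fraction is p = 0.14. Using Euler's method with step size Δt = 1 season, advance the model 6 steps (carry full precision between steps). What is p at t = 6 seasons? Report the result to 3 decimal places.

Update rule: p ← p + [m·(1−p) − e·p]·Δt with Δt = 1.
t = 1: p = 0.14000 + (+0.36160) = 0.50160
t = 2: p = 0.50160 + (+0.15910) = 0.66070
t = 3: p = 0.66070 + (+0.07001) = 0.73071
t = 4: p = 0.73071 + (+0.03080) = 0.76151
t = 5: p = 0.76151 + (+0.01355) = 0.77507
t = 6: p = 0.77507 + (+0.00596) = 0.78103

0.781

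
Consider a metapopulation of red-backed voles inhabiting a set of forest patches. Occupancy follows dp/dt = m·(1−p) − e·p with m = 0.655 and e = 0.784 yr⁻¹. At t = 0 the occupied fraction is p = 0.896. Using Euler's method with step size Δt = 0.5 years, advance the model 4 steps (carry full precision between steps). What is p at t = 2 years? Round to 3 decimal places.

0.458

Update rule: p ← p + [m·(1−p) − e·p]·Δt with Δt = 0.5.
step 1: Δp = -0.31717, p = 0.57883
step 2: Δp = -0.08897, p = 0.48986
step 3: Δp = -0.02496, p = 0.46491
step 4: Δp = -0.00700, p = 0.45791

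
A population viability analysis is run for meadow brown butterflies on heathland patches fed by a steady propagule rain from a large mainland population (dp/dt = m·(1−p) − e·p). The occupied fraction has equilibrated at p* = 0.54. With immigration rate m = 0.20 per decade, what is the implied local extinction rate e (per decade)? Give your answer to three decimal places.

0.170

At equilibrium m(1−p*) = e·p*, so e = m(1−p*)/p*.
e = 0.20 × 0.4600 / 0.54 = 0.1704.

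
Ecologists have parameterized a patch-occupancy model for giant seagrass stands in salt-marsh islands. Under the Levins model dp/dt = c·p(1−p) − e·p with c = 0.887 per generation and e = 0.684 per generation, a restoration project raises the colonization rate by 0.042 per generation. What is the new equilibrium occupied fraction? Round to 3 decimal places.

Before: p* = 1 − 0.684/0.887 = 0.2289.
After the change, c = 0.929, e = 0.684, so p* = 1 − 0.684/0.929 = 0.2637.

0.264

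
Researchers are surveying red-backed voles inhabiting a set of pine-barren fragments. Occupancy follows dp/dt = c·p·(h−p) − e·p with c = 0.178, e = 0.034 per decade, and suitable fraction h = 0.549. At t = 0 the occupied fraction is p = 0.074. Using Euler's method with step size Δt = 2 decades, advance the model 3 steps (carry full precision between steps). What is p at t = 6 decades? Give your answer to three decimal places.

Update rule: p ← p + [c·p·(h−p) − e·p]·Δt with Δt = 2.
t = 2: p = 0.07400 + (+0.00748) = 0.08148
t = 4: p = 0.08148 + (+0.00802) = 0.08950
t = 6: p = 0.08950 + (+0.00855) = 0.09806

0.098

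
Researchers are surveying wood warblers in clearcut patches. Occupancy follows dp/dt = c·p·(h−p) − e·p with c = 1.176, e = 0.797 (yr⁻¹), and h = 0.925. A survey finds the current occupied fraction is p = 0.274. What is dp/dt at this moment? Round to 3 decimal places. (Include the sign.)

-0.009

Colonization term: c·p·(h−p) = 1.176×0.274×0.6510 = 0.20977.
Extinction term: e·p = 0.21838.
dp/dt = 0.20977 − 0.21838 = -0.00861.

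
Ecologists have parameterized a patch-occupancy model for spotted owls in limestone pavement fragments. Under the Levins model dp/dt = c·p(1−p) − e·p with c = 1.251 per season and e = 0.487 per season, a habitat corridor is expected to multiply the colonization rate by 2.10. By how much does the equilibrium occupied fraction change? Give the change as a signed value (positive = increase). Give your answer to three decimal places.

0.204

Before: p* = 1 − 0.487/1.251 = 0.6107.
After the change, c = 2.6271, e = 0.487, so p* = 1 − 0.487/2.6271 = 0.8146.
Δp* = 0.8146 − 0.6107 = +0.2039.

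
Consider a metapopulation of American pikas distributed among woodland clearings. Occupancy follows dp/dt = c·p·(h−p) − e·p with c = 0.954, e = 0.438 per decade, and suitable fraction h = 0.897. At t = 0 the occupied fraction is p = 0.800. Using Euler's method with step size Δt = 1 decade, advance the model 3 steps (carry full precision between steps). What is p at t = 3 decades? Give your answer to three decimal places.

0.461

Update rule: p ← p + [c·p·(h−p) − e·p]·Δt with Δt = 1.
t = 1: p = 0.80000 + (-0.27637) = 0.52363
t = 2: p = 0.52363 + (-0.04284) = 0.48079
t = 3: p = 0.48079 + (-0.01968) = 0.46111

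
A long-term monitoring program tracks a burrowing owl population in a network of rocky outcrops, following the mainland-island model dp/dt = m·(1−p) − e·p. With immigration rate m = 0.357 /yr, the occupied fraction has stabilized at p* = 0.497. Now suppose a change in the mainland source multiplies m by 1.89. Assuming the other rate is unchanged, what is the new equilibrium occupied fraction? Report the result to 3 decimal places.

Balance m(1−p*) = e·p* gives e = m(1−p*)/p* = 0.357×0.50300/0.49700 = 0.36131.
New p* = m/(m+e) = 0.67473/(0.67473+0.36131) = 0.65126.

0.651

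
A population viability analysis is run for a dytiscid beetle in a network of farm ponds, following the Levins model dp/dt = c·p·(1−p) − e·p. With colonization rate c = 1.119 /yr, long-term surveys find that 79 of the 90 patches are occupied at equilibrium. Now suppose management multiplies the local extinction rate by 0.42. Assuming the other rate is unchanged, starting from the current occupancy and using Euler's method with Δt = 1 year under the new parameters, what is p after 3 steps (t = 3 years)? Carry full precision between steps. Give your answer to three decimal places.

0.949

Observed p* = 79/90 = 0.87778.
Balance c(1−p*) = e gives e = 1.119×(1 − 0.87778) = 0.13677.
Starting from p₀ = 0.87778; update p ← p + (dp/dt)·Δt with the new parameters.
p: 0.87778 → 0.94741  (Δp = +0.06963)
p: 0.94741 → 0.94874  (Δp = +0.00134)
p: 0.94874 → 0.94866  (Δp = -0.00008)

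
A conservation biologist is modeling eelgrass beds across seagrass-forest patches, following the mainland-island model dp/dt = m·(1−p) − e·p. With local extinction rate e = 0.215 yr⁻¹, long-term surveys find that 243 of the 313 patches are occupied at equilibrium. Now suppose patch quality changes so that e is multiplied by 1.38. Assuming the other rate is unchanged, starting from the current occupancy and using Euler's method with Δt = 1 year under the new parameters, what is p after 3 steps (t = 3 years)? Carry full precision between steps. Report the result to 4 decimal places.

0.7155

Observed p* = 243/313 = 0.77636.
Balance m(1−p*) = e·p* gives m = e·p*/(1−p*) = 0.215×0.77636/0.22364 = 0.74636.
Starting from p₀ = 0.77636; update p ← p + (dp/dt)·Δt with the new parameters.
  1  |  dp/dt·Δt = -0.063428  |  p_1 = 0.712929
  2  |  dp/dt·Δt = +0.002731  |  p_2 = 0.715660
  3  |  dp/dt·Δt = -0.000118  |  p_3 = 0.715543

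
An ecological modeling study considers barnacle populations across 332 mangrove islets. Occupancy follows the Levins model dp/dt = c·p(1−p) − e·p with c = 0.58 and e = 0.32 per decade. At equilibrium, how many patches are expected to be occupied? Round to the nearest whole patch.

149

p* = 1 − e/c = 1 − 0.32/0.58 = 0.4483.
Expected occupied patches = N × p* = 332 × 0.4483 = 148.83 ≈ 149.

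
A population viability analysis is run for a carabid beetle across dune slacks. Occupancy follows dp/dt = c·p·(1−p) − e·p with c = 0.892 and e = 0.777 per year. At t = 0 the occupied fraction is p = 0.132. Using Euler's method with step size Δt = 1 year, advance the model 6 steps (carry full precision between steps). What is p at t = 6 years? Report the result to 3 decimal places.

0.130

Update rule: p ← p + [c·p·(1−p) − e·p]·Δt with Δt = 1.
step 1: Δp = -0.00036, p = 0.13164
step 2: Δp = -0.00032, p = 0.13132
step 3: Δp = -0.00028, p = 0.13104
step 4: Δp = -0.00025, p = 0.13079
step 5: Δp = -0.00022, p = 0.13057
step 6: Δp = -0.00019, p = 0.13038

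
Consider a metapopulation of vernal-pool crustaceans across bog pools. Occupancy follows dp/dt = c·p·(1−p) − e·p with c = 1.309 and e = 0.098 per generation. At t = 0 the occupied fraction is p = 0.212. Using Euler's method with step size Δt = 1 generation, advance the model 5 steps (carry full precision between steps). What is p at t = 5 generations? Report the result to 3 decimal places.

Update rule: p ← p + [c·p·(1−p) − e·p]·Δt with Δt = 1.
step 1: Δp = +0.19790, p = 0.40990
step 2: Δp = +0.27645, p = 0.68635
step 3: Δp = +0.21453, p = 0.90088
step 4: Δp = +0.02860, p = 0.92948
step 5: Δp = -0.00529, p = 0.92419

0.924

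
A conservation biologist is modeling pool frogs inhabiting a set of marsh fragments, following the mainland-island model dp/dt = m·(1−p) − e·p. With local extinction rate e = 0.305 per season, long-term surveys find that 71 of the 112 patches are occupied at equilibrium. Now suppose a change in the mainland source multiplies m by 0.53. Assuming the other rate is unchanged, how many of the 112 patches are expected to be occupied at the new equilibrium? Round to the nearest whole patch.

54

Observed p* = 71/112 = 0.63393.
Balance m(1−p*) = e·p* gives m = e·p*/(1−p*) = 0.305×0.63393/0.36607 = 0.52817.
New p* = m/(m+e) = 0.27993/(0.27993+0.30500) = 0.47857.
Expected occupied = 112 × 0.47857 = 53.60 ≈ 54.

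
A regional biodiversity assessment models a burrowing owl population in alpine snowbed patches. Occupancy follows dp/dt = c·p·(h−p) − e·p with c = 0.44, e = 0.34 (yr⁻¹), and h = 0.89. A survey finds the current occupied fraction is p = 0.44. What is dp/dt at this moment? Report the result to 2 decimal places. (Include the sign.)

-0.06

Colonization term: c·p·(h−p) = 0.44×0.44×0.4500 = 0.08712.
Extinction term: e·p = 0.14960.
dp/dt = 0.08712 − 0.14960 = -0.06248.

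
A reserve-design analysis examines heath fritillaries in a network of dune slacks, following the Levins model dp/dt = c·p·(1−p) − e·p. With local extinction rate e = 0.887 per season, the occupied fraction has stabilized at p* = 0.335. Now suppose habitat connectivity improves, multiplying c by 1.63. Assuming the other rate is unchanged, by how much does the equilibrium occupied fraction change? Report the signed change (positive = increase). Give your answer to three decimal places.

0.257

Balance c(1−p*) = e gives c = e/(1 − 0.33500) = 0.887/0.66500 = 1.33383.
New p* = 1 − e/c = 1 − 0.88700/2.17414 = 0.59202.
Δp* = 0.59202 − 0.33500 = +0.25702.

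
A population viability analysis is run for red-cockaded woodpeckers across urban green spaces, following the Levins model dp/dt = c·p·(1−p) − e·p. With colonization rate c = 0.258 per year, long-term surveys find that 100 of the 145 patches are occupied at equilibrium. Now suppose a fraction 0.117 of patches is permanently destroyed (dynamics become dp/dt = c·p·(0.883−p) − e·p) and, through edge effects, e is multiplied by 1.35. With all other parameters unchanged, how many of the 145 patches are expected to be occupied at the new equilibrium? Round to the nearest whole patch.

Observed p* = 100/145 = 0.68966.
Balance c(1−p*) = e gives e = 0.258×(1 − 0.68966) = 0.08007.
New p* = 0.883 − e/c = 0.883 − 0.10809/0.25800 = 0.46405.
Expected occupied = 145 × 0.46405 = 67.29 ≈ 67.

67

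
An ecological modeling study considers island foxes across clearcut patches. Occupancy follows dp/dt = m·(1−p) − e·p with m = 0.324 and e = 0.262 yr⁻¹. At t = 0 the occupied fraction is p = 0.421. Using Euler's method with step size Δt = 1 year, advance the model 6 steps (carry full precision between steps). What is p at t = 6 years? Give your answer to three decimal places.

0.552

Update rule: p ← p + [m·(1−p) − e·p]·Δt with Δt = 1.
  1  |  dp/dt·Δt = +0.077294  |  p_1 = 0.498294
  2  |  dp/dt·Δt = +0.032000  |  p_2 = 0.530294
  3  |  dp/dt·Δt = +0.013248  |  p_3 = 0.543542
  4  |  dp/dt·Δt = +0.005485  |  p_4 = 0.549026
  5  |  dp/dt·Δt = +0.002271  |  p_5 = 0.551297
  6  |  dp/dt·Δt = +0.000940  |  p_6 = 0.552237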